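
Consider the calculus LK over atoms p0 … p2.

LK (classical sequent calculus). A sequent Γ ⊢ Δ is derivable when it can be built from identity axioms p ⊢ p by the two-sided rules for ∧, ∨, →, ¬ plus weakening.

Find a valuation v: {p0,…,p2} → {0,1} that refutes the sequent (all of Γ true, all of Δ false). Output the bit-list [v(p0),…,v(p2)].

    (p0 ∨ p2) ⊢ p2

Truth-table refutation:
  v=000: Γ:[(p0 ∨ p2)=F] Δ:[p2=F] refutes=False
  v=001: Γ:[(p0 ∨ p2)=T] Δ:[p2=T] refutes=False
  v=010: Γ:[(p0 ∨ p2)=F] Δ:[p2=F] refutes=False
  v=011: Γ:[(p0 ∨ p2)=T] Δ:[p2=T] refutes=False
  v=100: Γ:[(p0 ∨ p2)=T] Δ:[p2=F] refutes=True  ← countermodel

Result: [1, 0, 0]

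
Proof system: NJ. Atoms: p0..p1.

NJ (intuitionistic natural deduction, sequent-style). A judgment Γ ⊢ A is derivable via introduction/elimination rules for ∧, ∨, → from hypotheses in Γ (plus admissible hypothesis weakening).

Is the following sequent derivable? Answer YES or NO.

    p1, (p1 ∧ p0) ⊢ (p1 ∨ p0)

Derivation (root first):
[∨I₁] p1, (p1 ∧ p0) ⊢ (p1 ∨ p0)
  [Wk] p1, (p1 ∧ p0) ⊢ p1
    [Ax] p1 ⊢ p1

Result: YES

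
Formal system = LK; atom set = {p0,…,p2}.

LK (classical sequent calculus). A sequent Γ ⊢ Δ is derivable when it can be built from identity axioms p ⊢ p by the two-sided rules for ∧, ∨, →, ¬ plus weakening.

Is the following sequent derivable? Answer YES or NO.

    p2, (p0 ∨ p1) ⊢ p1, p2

Derivation trace:
[∨L] p2, (p0 ∨ p1) ⊢ p1, p2
  [WL] p2, p0 ⊢ p2
    [Ax] p2 ⊢ p2
  [Ax] p1 ⊢ p1

Result: YES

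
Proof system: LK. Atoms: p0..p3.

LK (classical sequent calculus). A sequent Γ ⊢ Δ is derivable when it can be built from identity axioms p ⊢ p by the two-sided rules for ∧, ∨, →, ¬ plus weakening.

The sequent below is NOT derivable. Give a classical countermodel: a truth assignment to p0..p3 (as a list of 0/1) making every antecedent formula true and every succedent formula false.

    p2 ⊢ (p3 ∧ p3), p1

Truth-table refutation:
  v=0000: Γ:[p2=F] Δ:[(p3 ∧ p3)=F, p1=F] refutes=False
  v=0001: Γ:[p2=F] Δ:[(p3 ∧ p3)=T, p1=F] refutes=False
  v=0010: Γ:[p2=T] Δ:[(p3 ∧ p3)=F, p1=F] refutes=True  ← countermodel

Result: [0, 0, 1, 0]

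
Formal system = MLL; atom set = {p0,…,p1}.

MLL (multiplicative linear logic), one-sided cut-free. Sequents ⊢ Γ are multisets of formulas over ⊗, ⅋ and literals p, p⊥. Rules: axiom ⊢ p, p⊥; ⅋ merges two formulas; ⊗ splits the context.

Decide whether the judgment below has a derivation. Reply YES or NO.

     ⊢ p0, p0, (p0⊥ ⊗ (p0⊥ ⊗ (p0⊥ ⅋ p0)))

Derivation (root first):
[⊗]  ⊢ p0, p0, (p0⊥ ⊗ (p0⊥ ⊗ (p0⊥ ⅋ p0)))
  [Ax]  ⊢ p0, p0⊥
  [⊗]  ⊢ p0, (p0⊥ ⊗ (p0⊥ ⅋ p0))
    [Ax]  ⊢ p0, p0⊥
    [⅋]  ⊢ (p0⊥ ⅋ p0)
      [Ax]  ⊢ p0, p0⊥

Result: YES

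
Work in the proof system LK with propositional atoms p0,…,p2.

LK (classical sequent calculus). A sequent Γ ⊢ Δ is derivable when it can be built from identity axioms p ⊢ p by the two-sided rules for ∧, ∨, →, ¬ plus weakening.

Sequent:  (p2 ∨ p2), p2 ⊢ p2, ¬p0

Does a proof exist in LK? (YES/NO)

Derivation (root first):
[WL] (p2 ∨ p2), p2 ⊢ p2, ¬p0
  [¬R] (p2 ∨ p2) ⊢ p2, ¬p0
    [WL] (p2 ∨ p2), p0 ⊢ p2
      [∨L] (p2 ∨ p2) ⊢ p2
        [Ax] p2 ⊢ p2
        [Ax] p2 ⊢ p2

Result: YES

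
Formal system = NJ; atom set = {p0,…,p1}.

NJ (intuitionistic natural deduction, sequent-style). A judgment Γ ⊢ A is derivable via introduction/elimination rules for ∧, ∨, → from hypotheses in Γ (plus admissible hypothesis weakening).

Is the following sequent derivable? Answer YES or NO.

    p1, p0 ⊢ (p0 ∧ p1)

Proof tree:
[∧I] p1, p0 ⊢ (p0 ∧ p1)
  [→E] p0 ⊢ p0
    [→I]  ⊢ (p0 → p0)
      [Ax] p0 ⊢ p0
    [Ax] p0 ⊢ p0
  [Ax] p1 ⊢ p1

Result: YES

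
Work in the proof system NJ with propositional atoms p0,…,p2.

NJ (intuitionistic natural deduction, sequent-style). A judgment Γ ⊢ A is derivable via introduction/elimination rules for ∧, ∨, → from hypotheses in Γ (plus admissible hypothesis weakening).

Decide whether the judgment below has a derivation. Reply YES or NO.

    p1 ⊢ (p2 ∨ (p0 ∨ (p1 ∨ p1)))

Proof tree:
[∨I₂] p1 ⊢ (p2 ∨ (p0 ∨ (p1 ∨ p1)))
  [∨I₂] p1 ⊢ (p0 ∨ (p1 ∨ p1))
    [∨I₁] p1 ⊢ (p1 ∨ p1)
      [Ax] p1 ⊢ p1

Result: YES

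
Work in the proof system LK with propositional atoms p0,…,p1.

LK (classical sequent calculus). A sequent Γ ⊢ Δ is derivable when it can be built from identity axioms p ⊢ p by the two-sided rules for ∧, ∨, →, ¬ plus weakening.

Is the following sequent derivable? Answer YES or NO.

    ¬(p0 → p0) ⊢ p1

Derivation (root first):
[WR] ¬(p0 → p0) ⊢ p1
  [¬L] ¬(p0 → p0) ⊢ 
    [→R]  ⊢ (p0 → p0)
      [Ax] p0 ⊢ p0

Result: YES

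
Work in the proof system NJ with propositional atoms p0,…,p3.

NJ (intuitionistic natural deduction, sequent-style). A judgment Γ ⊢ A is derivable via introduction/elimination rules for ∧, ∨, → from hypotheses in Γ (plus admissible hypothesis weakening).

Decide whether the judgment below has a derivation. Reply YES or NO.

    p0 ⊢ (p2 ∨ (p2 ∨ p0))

Proof tree:
[∨I₂] p0 ⊢ (p2 ∨ (p2 ∨ p0))
  [∨I₂] p0 ⊢ (p2 ∨ p0)
    [Ax] p0 ⊢ p0

Result: YES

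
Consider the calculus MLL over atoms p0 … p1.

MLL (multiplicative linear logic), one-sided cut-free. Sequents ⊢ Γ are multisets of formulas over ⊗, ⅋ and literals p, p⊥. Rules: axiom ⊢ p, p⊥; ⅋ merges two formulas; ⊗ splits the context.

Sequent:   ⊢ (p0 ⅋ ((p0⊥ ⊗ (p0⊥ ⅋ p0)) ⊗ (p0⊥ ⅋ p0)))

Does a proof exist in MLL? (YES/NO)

Derivation trace:
[⅋]  ⊢ (p0 ⅋ ((p0⊥ ⊗ (p0⊥ ⅋ p0)) ⊗ (p0⊥ ⅋ p0)))
  [⊗]  ⊢ p0, ((p0⊥ ⊗ (p0⊥ ⅋ p0)) ⊗ (p0⊥ ⅋ p0))
    [⊗]  ⊢ p0, (p0⊥ ⊗ (p0⊥ ⅋ p0))
      [Ax]  ⊢ p0, p0⊥
      [⅋]  ⊢ (p0⊥ ⅋ p0)
        [Ax]  ⊢ p0, p0⊥
    [⅋]  ⊢ (p0⊥ ⅋ p0)
      [Ax]  ⊢ p0, p0⊥

Result: YES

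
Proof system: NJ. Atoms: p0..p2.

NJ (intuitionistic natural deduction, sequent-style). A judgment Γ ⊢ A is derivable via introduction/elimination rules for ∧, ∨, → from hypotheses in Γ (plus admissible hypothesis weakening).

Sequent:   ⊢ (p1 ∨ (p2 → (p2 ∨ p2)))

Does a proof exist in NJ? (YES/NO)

Derivation trace:
[∨I₂]  ⊢ (p1 ∨ (p2 → (p2 ∨ p2)))
  [→I]  ⊢ (p2 → (p2 ∨ p2))
    [∨I₂] p2 ⊢ (p2 ∨ p2)
      [Ax] p2 ⊢ p2

Result: YES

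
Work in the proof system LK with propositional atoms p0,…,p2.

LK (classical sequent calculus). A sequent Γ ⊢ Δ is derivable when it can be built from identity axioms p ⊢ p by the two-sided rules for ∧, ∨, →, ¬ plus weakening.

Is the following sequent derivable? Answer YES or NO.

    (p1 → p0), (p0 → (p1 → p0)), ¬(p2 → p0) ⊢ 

Search for a countermodel by truth-table:
  v=000: Γ:[(p1 → p0)=T, (p0 → (p1 → p0))=T, ¬(p2 → p0)=F] Δ:[] refutes=False
  v=001: Γ:[(p1 → p0)=T, (p0 → (p1 → p0))=T, ¬(p2 → p0)=T] Δ:[] refutes=True  ← countermodel

Result: NO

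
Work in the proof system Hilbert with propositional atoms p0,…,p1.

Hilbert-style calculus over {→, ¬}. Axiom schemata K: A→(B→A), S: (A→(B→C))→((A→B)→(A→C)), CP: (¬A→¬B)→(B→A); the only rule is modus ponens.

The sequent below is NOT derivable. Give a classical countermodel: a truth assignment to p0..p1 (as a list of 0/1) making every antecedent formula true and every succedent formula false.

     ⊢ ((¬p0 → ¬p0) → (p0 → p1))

Enumerate valuations to refute Γ ⊢ Δ:
  v=00: Γ:[] Δ:[((¬p0 → ¬p0) → (p0 → p1))=T] refutes=False
  v=01: Γ:[] Δ:[((¬p0 → ¬p0) → (p0 → p1))=T] refutes=False
  v=10: Γ:[] Δ:[((¬p0 → ¬p0) → (p0 → p1))=F] refutes=True  ← countermodel

Result: [1, 0]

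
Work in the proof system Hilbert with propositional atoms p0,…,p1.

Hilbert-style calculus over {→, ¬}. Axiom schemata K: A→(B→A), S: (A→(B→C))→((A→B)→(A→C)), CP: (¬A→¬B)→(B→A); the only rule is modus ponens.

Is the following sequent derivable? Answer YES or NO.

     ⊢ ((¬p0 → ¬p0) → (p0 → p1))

Truth-table refutation:
  v=00: Γ:[] Δ:[((¬p0 → ¬p0) → (p0 → p1))=T] refutes=False
  v=01: Γ:[] Δ:[((¬p0 → ¬p0) → (p0 → p1))=T] refutes=False
  v=10: Γ:[] Δ:[((¬p0 → ¬p0) → (p0 → p1))=F] refutes=True  ← countermodel

Result: NO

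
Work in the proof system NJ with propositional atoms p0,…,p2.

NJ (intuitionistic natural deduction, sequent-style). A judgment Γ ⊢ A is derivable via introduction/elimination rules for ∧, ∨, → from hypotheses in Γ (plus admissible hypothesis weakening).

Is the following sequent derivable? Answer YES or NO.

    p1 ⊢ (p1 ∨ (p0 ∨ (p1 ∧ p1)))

Derivation (root first):
[∨I₂] p1 ⊢ (p1 ∨ (p0 ∨ (p1 ∧ p1)))
  [∨I₂] p1 ⊢ (p0 ∨ (p1 ∧ p1))
    [∧I] p1 ⊢ (p1 ∧ p1)
      [Ax] p1 ⊢ p1
      [Ax] p1 ⊢ p1

Result: YES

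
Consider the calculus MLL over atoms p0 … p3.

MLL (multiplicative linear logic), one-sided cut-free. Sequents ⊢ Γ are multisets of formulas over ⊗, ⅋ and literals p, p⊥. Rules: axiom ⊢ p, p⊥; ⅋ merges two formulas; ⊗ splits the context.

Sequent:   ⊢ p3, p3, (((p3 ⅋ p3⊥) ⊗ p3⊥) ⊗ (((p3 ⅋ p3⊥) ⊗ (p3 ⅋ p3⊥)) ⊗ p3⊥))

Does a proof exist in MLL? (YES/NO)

Derivation trace:
[⊗]  ⊢ p3, p3, (((p3 ⅋ p3⊥) ⊗ p3⊥) ⊗ (((p3 ⅋ p3⊥) ⊗ (p3 ⅋ p3⊥)) ⊗ p3⊥))
  [⊗]  ⊢ p3, ((p3 ⅋ p3⊥) ⊗ p3⊥)
    [⅋]  ⊢ (p3 ⅋ p3⊥)
      [Ax]  ⊢ p3, p3⊥
    [Ax]  ⊢ p3, p3⊥
  [⊗]  ⊢ p3, (((p3 ⅋ p3⊥) ⊗ (p3 ⅋ p3⊥)) ⊗ p3⊥)
    [⊗]  ⊢ ((p3 ⅋ p3⊥) ⊗ (p3 ⅋ p3⊥))
      [⅋]  ⊢ (p3 ⅋ p3⊥)
        [Ax]  ⊢ p3, p3⊥
      [⅋]  ⊢ (p3 ⅋ p3⊥)
        [Ax]  ⊢ p3, p3⊥
    [Ax]  ⊢ p3, p3⊥

Result: YES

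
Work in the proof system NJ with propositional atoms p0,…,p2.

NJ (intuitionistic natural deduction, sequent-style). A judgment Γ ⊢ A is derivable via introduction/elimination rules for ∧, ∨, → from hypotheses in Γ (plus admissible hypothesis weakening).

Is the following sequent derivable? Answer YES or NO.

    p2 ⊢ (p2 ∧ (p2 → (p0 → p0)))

Derivation (root first):
[∧I] p2 ⊢ (p2 ∧ (p2 → (p0 → p0)))
  [Ax] p2 ⊢ p2
  [→I]  ⊢ (p2 → (p0 → p0))
    [Wk] p2 ⊢ (p0 → p0)
      [→I]  ⊢ (p0 → p0)
        [Ax] p0 ⊢ p0

Result: YES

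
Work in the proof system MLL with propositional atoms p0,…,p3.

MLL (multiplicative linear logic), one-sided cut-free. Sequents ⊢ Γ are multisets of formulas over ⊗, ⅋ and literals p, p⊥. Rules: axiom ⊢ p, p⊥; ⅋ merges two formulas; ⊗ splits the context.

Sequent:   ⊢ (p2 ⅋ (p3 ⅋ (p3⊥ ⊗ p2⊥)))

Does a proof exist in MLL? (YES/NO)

Proof tree:
[⅋]  ⊢ (p2 ⅋ (p3 ⅋ (p3⊥ ⊗ p2⊥)))
  [⅋]  ⊢ p2, (p3 ⅋ (p3⊥ ⊗ p2⊥))
    [⊗]  ⊢ p3, p2, (p3⊥ ⊗ p2⊥)
      [Ax]  ⊢ p3, p3⊥
      [Ax]  ⊢ p2, p2⊥

Result: YES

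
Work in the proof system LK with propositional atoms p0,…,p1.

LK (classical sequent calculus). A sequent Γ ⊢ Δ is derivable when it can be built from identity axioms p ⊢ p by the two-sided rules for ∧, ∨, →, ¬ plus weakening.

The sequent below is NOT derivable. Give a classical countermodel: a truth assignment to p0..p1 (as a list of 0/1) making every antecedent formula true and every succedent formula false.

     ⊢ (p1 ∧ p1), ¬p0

Enumerate valuations to refute Γ ⊢ Δ:
  v=00: Γ:[] Δ:[(p1 ∧ p1)=F, ¬p0=T] refutes=False
  v=01: Γ:[] Δ:[(p1 ∧ p1)=T, ¬p0=T] refutes=False
  v=10: Γ:[] Δ:[(p1 ∧ p1)=F, ¬p0=F] refutes=True  ← countermodel

Result: [1, 0]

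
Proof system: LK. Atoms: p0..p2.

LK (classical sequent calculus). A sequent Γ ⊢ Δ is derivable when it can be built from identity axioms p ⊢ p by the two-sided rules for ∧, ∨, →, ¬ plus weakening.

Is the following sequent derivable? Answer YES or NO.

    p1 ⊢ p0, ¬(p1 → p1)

Truth-table refutation:
  v=000: Γ:[p1=F] Δ:[p0=F, ¬(p1 → p1)=F] refutes=False
  v=001: Γ:[p1=F] Δ:[p0=F, ¬(p1 → p1)=F] refutes=False
  v=010: Γ:[p1=T] Δ:[p0=F, ¬(p1 → p1)=F] refutes=True  ← countermodel

Result: NO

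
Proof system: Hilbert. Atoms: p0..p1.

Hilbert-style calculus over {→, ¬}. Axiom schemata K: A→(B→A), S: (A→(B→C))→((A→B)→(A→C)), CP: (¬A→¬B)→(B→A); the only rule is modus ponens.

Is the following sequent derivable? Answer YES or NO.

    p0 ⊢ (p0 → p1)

Enumerate valuations to refute Γ ⊢ Δ:
  v=00: Γ:[p0=F] Δ:[(p0 → p1)=T] refutes=False
  v=01: Γ:[p0=F] Δ:[(p0 → p1)=T] refutes=False
  v=10: Γ:[p0=T] Δ:[(p0 → p1)=F] refutes=True  ← countermodel

Result: NO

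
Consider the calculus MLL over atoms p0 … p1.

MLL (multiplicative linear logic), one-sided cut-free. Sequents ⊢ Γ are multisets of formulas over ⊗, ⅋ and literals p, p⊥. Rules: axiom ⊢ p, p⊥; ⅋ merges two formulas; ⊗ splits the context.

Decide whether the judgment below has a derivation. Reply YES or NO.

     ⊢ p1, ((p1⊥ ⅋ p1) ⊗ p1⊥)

Derivation (root first):
[⊗]  ⊢ p1, ((p1⊥ ⅋ p1) ⊗ p1⊥)
  [⅋]  ⊢ (p1⊥ ⅋ p1)
    [Ax]  ⊢ p1, p1⊥
  [Ax]  ⊢ p1, p1⊥

Result: YES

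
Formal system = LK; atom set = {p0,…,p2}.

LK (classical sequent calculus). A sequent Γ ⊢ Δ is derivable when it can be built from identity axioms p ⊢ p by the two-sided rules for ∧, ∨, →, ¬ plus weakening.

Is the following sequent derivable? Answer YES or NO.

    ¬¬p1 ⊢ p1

Derivation (root first):
[¬L] ¬¬p1 ⊢ p1
  [¬R]  ⊢ p1, ¬p1
    [Ax] p1 ⊢ p1

Result: YES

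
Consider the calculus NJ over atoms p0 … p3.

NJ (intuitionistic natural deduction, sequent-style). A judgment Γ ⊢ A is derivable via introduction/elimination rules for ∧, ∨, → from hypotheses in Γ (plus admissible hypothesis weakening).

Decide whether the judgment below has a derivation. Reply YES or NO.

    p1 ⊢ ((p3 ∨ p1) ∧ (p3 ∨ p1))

Proof tree:
[∧I] p1 ⊢ ((p3 ∨ p1) ∧ (p3 ∨ p1))
  [∨I₂] p1 ⊢ (p3 ∨ p1)
    [Ax] p1 ⊢ p1
  [∨I₂] p1 ⊢ (p3 ∨ p1)
    [Ax] p1 ⊢ p1

Result: YES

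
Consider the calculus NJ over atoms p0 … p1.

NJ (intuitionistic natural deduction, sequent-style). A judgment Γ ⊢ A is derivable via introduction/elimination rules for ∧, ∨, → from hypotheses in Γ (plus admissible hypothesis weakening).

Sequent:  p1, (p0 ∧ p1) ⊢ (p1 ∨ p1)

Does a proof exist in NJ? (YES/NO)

Derivation trace:
[Wk] p1, (p0 ∧ p1) ⊢ (p1 ∨ p1)
  [∨I₂] p1 ⊢ (p1 ∨ p1)
    [Ax] p1 ⊢ p1

Result: YES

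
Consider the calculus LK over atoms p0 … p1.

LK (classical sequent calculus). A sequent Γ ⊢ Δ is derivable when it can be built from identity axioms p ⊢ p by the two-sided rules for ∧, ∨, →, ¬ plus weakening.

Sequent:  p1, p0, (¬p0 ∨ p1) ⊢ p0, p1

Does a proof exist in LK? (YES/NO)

Derivation (root first):
[WR] p1, p0, (¬p0 ∨ p1) ⊢ p0, p1
  [∨L] p1, p0, (¬p0 ∨ p1) ⊢ p0
    [¬L] p0, p1, ¬p0 ⊢ 
      [WL] p0, p1 ⊢ p0
        [Ax] p0 ⊢ p0
    [WL] p0, p1 ⊢ p0
      [Ax] p0 ⊢ p0

Result: YES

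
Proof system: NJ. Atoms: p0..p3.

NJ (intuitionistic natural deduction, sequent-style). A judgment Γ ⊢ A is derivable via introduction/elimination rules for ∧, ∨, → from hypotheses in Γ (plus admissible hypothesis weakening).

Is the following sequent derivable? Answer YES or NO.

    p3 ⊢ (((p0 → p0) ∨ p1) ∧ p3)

Derivation trace:
[∧I] p3 ⊢ (((p0 → p0) ∨ p1) ∧ p3)
  [∨I₁]  ⊢ ((p0 → p0) ∨ p1)
    [→I]  ⊢ (p0 → p0)
      [Ax] p0 ⊢ p0
  [Ax] p3 ⊢ p3

Result: YES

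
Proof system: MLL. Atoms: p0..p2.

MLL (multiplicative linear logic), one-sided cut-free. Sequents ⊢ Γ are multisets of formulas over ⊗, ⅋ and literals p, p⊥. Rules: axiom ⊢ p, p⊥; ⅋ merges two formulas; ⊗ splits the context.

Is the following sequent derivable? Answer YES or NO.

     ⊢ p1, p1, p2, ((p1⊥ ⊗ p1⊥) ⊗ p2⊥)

Derivation (root first):
[⊗]  ⊢ p1, p1, p2, ((p1⊥ ⊗ p1⊥) ⊗ p2⊥)
  [⊗]  ⊢ p1, p1, (p1⊥ ⊗ p1⊥)
    [Ax]  ⊢ p1, p1⊥
    [Ax]  ⊢ p1, p1⊥
  [Ax]  ⊢ p2, p2⊥

Result: YES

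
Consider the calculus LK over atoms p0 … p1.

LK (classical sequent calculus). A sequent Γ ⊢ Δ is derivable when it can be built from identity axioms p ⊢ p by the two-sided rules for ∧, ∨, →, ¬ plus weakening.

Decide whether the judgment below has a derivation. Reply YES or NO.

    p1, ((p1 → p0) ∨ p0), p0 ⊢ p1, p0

Derivation trace:
[WL] p1, ((p1 → p0) ∨ p0), p0 ⊢ p1, p0
  [∨L] p1, ((p1 → p0) ∨ p0) ⊢ p1, p0
    [→L] p1, (p1 → p0) ⊢ p1, p0
      [Ax] p1 ⊢ p1
      [WR] p0 ⊢ p0, p1
        [Ax] p0 ⊢ p0
    [WR] p0 ⊢ p0, p1
      [Ax] p0 ⊢ p0

Result: YES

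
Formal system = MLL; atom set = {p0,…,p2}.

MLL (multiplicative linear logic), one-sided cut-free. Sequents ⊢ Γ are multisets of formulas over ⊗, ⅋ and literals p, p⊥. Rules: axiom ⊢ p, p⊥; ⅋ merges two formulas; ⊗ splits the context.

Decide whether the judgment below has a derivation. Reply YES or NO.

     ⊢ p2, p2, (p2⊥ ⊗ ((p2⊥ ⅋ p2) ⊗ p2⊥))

Derivation trace:
[⊗]  ⊢ p2, p2, (p2⊥ ⊗ ((p2⊥ ⅋ p2) ⊗ p2⊥))
  [Ax]  ⊢ p2, p2⊥
  [⊗]  ⊢ p2, ((p2⊥ ⅋ p2) ⊗ p2⊥)
    [⅋]  ⊢ (p2⊥ ⅋ p2)
      [Ax]  ⊢ p2, p2⊥
    [Ax]  ⊢ p2, p2⊥

Result: YES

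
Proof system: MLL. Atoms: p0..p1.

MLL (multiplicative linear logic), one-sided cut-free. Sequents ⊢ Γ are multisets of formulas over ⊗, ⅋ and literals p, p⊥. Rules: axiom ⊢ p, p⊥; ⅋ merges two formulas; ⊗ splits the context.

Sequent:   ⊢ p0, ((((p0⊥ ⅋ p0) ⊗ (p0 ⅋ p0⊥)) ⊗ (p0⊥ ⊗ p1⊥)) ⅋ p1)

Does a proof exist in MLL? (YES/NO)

Proof tree:
[⅋]  ⊢ p0, ((((p0⊥ ⅋ p0) ⊗ (p0 ⅋ p0⊥)) ⊗ (p0⊥ ⊗ p1⊥)) ⅋ p1)
  [⊗]  ⊢ p0, p1, (((p0⊥ ⅋ p0) ⊗ (p0 ⅋ p0⊥)) ⊗ (p0⊥ ⊗ p1⊥))
    [⊗]  ⊢ ((p0⊥ ⅋ p0) ⊗ (p0 ⅋ p0⊥))
      [⅋]  ⊢ (p0⊥ ⅋ p0)
        [Ax]  ⊢ p0, p0⊥
      [⅋]  ⊢ (p0 ⅋ p0⊥)
        [Ax]  ⊢ p0, p0⊥
    [⊗]  ⊢ p0, p1, (p0⊥ ⊗ p1⊥)
      [Ax]  ⊢ p0, p0⊥
      [Ax]  ⊢ p1, p1⊥

Result: YES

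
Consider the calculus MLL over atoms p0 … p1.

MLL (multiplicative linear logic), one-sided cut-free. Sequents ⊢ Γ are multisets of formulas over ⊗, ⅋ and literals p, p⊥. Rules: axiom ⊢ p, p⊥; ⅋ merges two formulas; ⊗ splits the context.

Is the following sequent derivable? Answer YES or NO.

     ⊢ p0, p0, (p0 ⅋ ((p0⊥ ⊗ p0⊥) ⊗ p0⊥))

Derivation (root first):
[⅋]  ⊢ p0, p0, (p0 ⅋ ((p0⊥ ⊗ p0⊥) ⊗ p0⊥))
  [⊗]  ⊢ p0, p0, p0, ((p0⊥ ⊗ p0⊥) ⊗ p0⊥)
    [⊗]  ⊢ p0, p0, (p0⊥ ⊗ p0⊥)
      [Ax]  ⊢ p0, p0⊥
      [Ax]  ⊢ p0, p0⊥
    [Ax]  ⊢ p0, p0⊥

Result: YES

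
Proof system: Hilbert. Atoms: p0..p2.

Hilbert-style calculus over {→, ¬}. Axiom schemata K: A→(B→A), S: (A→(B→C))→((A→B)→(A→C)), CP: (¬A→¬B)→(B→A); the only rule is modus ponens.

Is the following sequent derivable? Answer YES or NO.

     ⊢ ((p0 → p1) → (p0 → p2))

Search for a countermodel by truth-table:
  v=000: Γ:[] Δ:[((p0 → p1) → (p0 → p2))=T] refutes=False
  v=001: Γ:[] Δ:[((p0 → p1) → (p0 → p2))=T] refutes=False
  v=010: Γ:[] Δ:[((p0 → p1) → (p0 → p2))=T] refutes=False
  v=011: Γ:[] Δ:[((p0 → p1) → (p0 → p2))=T] refutes=False
  v=100: Γ:[] Δ:[((p0 → p1) → (p0 → p2))=T] refutes=False
  v=101: Γ:[] Δ:[((p0 → p1) → (p0 → p2))=T] refutes=False
  v=110: Γ:[] Δ:[((p0 → p1) → (p0 → p2))=F] refutes=True  ← countermodel

Result: NO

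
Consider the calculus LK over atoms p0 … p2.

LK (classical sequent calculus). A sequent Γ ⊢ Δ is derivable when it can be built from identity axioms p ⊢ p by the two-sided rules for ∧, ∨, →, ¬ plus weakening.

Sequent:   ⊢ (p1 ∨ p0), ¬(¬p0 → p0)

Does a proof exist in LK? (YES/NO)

Derivation trace:
[¬R]  ⊢ (p1 ∨ p0), ¬(¬p0 → p0)
  [∨R] (¬p0 → p0) ⊢ (p1 ∨ p0)
    [→L] (¬p0 → p0) ⊢ p1, p0
      [¬R]  ⊢ p0, ¬p0
        [Ax] p0 ⊢ p0
      [WR] p0 ⊢ p0, p1
        [Ax] p0 ⊢ p0

Result: YES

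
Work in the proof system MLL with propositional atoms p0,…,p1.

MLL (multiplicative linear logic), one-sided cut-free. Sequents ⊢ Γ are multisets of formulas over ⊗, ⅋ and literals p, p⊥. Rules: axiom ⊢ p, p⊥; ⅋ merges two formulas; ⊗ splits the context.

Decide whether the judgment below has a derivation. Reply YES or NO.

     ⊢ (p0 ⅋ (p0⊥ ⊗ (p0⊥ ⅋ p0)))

Derivation (root first):
[⅋]  ⊢ (p0 ⅋ (p0⊥ ⊗ (p0⊥ ⅋ p0)))
  [⊗]  ⊢ p0, (p0⊥ ⊗ (p0⊥ ⅋ p0))
    [Ax]  ⊢ p0, p0⊥
    [⅋]  ⊢ (p0⊥ ⅋ p0)
      [Ax]  ⊢ p0, p0⊥

Result: YES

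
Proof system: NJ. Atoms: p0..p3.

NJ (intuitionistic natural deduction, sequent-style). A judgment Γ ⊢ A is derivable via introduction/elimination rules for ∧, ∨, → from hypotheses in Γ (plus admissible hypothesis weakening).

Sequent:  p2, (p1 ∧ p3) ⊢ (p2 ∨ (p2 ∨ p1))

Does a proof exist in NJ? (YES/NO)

Proof tree:
[Wk] p2, (p1 ∧ p3) ⊢ (p2 ∨ (p2 ∨ p1))
  [∨I₂] p2 ⊢ (p2 ∨ (p2 ∨ p1))
    [∨I₁] p2 ⊢ (p2 ∨ p1)
      [Ax] p2 ⊢ p2

Result: YES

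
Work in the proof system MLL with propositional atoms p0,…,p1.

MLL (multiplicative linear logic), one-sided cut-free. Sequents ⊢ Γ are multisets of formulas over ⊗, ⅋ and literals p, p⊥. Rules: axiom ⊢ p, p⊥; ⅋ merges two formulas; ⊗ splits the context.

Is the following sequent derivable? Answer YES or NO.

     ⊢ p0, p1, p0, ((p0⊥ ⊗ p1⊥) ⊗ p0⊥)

Derivation (root first):
[⊗]  ⊢ p0, p1, p0, ((p0⊥ ⊗ p1⊥) ⊗ p0⊥)
  [⊗]  ⊢ p0, p1, (p0⊥ ⊗ p1⊥)
    [Ax]  ⊢ p0, p0⊥
    [Ax]  ⊢ p1, p1⊥
  [Ax]  ⊢ p0, p0⊥

Result: YES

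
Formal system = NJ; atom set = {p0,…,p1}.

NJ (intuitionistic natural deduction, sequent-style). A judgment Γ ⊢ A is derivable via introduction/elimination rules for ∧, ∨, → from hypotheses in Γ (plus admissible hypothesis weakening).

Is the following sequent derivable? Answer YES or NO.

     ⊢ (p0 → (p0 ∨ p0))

Derivation trace:
[→I]  ⊢ (p0 → (p0 ∨ p0))
  [∨I₁] p0 ⊢ (p0 ∨ p0)
    [Ax] p0 ⊢ p0

Result: YES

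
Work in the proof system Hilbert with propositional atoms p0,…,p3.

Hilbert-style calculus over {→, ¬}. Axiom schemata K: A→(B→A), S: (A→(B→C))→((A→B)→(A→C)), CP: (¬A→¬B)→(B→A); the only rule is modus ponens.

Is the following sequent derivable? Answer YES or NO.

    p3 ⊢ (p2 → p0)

Truth-table refutation:
  v=0000: Γ:[p3=F] Δ:[(p2 → p0)=T] refutes=False
  v=0001: Γ:[p3=T] Δ:[(p2 → p0)=T] refutes=False
  v=0010: Γ:[p3=F] Δ:[(p2 → p0)=F] refutes=False
  v=0011: Γ:[p3=T] Δ:[(p2 → p0)=F] refutes=True  ← countermodel

Result: NO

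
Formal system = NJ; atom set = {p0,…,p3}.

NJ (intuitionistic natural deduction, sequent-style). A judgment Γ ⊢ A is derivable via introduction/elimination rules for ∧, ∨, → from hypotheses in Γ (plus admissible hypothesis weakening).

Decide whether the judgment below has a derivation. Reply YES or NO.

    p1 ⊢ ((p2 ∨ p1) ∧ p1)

Derivation (root first):
[∧I] p1 ⊢ ((p2 ∨ p1) ∧ p1)
  [∨I₂] p1 ⊢ (p2 ∨ p1)
    [Ax] p1 ⊢ p1
  [Ax] p1 ⊢ p1

Result: YES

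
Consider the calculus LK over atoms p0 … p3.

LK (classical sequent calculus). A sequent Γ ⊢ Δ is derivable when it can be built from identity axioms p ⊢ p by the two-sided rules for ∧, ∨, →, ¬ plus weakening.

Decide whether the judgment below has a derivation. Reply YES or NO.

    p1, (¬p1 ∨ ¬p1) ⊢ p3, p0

Proof tree:
[∨L] p1, (¬p1 ∨ ¬p1) ⊢ p3, p0
  [¬L] p1, ¬p1 ⊢ p0, p3
    [WR] p1 ⊢ p1, p0, p3
      [WR] p1 ⊢ p1, p0
        [Ax] p1 ⊢ p1
  [¬L] p1, ¬p1 ⊢ p0, p3
    [WR] p1 ⊢ p1, p0, p3
      [WR] p1 ⊢ p1, p0
        [Ax] p1 ⊢ p1

Result: YES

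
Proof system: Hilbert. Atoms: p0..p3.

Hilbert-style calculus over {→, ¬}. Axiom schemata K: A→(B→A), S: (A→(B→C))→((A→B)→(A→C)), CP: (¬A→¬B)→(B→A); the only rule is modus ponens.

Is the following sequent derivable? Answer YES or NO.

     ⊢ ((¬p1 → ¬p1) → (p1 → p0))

Search for a countermodel by truth-table:
  v=0000: Γ:[] Δ:[((¬p1 → ¬p1) → (p1 → p0))=T] refutes=False
  v=0001: Γ:[] Δ:[((¬p1 → ¬p1) → (p1 → p0))=T] refutes=False
  v=0010: Γ:[] Δ:[((¬p1 → ¬p1) → (p1 → p0))=T] refutes=False
  v=0011: Γ:[] Δ:[((¬p1 → ¬p1) → (p1 → p0))=T] refutes=False
  v=0100: Γ:[] Δ:[((¬p1 → ¬p1) → (p1 → p0))=F] refutes=True  ← countermodel

Result: NO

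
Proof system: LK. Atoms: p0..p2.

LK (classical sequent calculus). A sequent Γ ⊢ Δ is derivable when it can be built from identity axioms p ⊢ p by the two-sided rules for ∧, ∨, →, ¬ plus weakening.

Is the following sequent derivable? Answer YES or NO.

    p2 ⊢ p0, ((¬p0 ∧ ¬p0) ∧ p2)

Derivation (root first):
[∧R] p2 ⊢ p0, ((¬p0 ∧ ¬p0) ∧ p2)
  [∧R]  ⊢ p0, (¬p0 ∧ ¬p0)
    [¬R]  ⊢ p0, ¬p0
      [Ax] p0 ⊢ p0
    [¬R]  ⊢ p0, ¬p0
      [Ax] p0 ⊢ p0
  [Ax] p2 ⊢ p2

Result: YES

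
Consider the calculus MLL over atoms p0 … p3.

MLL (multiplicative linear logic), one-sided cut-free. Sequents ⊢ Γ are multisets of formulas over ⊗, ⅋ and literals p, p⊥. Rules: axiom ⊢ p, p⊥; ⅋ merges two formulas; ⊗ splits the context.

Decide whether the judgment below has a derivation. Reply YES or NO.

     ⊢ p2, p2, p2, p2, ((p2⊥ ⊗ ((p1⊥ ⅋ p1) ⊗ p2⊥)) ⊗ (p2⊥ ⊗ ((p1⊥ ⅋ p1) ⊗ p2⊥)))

Derivation (root first):
[⊗]  ⊢ p2, p2, p2, p2, ((p2⊥ ⊗ ((p1⊥ ⅋ p1) ⊗ p2⊥)) ⊗ (p2⊥ ⊗ ((p1⊥ ⅋ p1) ⊗ p2⊥)))
  [⊗]  ⊢ p2, p2, (p2⊥ ⊗ ((p1⊥ ⅋ p1) ⊗ p2⊥))
    [Ax]  ⊢ p2, p2⊥
    [⊗]  ⊢ p2, ((p1⊥ ⅋ p1) ⊗ p2⊥)
      [⅋]  ⊢ (p1⊥ ⅋ p1)
        [Ax]  ⊢ p1, p1⊥
      [Ax]  ⊢ p2, p2⊥
  [⊗]  ⊢ p2, p2, (p2⊥ ⊗ ((p1⊥ ⅋ p1) ⊗ p2⊥))
    [Ax]  ⊢ p2, p2⊥
    [⊗]  ⊢ p2, ((p1⊥ ⅋ p1) ⊗ p2⊥)
      [⅋]  ⊢ (p1⊥ ⅋ p1)
        [Ax]  ⊢ p1, p1⊥
      [Ax]  ⊢ p2, p2⊥

Result: YES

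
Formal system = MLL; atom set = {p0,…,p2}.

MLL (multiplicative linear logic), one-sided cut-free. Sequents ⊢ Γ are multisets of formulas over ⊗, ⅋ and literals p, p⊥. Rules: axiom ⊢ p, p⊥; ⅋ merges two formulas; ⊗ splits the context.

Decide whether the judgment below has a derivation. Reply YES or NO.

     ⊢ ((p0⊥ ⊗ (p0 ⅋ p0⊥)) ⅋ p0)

Derivation trace:
[⅋]  ⊢ ((p0⊥ ⊗ (p0 ⅋ p0⊥)) ⅋ p0)
  [⊗]  ⊢ p0, (p0⊥ ⊗ (p0 ⅋ p0⊥))
    [Ax]  ⊢ p0, p0⊥
    [⅋]  ⊢ (p0 ⅋ p0⊥)
      [Ax]  ⊢ p0, p0⊥

Result: YES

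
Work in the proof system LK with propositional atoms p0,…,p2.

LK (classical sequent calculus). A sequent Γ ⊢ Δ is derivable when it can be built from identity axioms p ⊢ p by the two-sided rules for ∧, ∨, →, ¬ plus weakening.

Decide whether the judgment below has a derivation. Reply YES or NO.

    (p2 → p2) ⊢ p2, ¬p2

Derivation (root first):
[¬R] (p2 → p2) ⊢ p2, ¬p2
  [→L] p2, (p2 → p2) ⊢ p2
    [Ax] p2 ⊢ p2
    [Ax] p2 ⊢ p2

Result: YES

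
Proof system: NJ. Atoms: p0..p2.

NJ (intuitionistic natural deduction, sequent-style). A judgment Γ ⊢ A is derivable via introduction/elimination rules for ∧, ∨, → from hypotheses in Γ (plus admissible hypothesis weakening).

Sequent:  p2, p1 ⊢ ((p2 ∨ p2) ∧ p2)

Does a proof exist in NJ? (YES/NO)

Derivation trace:
[Wk] p2, p1 ⊢ ((p2 ∨ p2) ∧ p2)
  [∧I] p2 ⊢ ((p2 ∨ p2) ∧ p2)
    [∨I₂] p2 ⊢ (p2 ∨ p2)
      [Ax] p2 ⊢ p2
    [Ax] p2 ⊢ p2

Result: YES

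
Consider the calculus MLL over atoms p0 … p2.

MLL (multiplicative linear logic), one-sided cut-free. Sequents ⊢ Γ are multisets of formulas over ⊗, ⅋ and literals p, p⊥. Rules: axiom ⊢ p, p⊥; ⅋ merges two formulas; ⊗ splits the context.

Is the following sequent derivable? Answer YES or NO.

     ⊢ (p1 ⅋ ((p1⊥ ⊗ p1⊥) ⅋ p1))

Derivation trace:
[⅋]  ⊢ (p1 ⅋ ((p1⊥ ⊗ p1⊥) ⅋ p1))
  [⅋]  ⊢ p1, ((p1⊥ ⊗ p1⊥) ⅋ p1)
    [⊗]  ⊢ p1, p1, (p1⊥ ⊗ p1⊥)
      [Ax]  ⊢ p1, p1⊥
      [Ax]  ⊢ p1, p1⊥

Result: YES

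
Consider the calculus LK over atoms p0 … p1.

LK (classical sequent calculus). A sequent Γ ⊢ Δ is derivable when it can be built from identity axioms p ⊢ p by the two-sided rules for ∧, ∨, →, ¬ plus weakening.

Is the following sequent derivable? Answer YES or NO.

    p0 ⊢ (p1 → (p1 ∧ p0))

Derivation trace:
[→R] p0 ⊢ (p1 → (p1 ∧ p0))
  [∧R] p1, p0 ⊢ (p1 ∧ p0)
    [Ax] p1 ⊢ p1
    [Ax] p0 ⊢ p0

Result: YES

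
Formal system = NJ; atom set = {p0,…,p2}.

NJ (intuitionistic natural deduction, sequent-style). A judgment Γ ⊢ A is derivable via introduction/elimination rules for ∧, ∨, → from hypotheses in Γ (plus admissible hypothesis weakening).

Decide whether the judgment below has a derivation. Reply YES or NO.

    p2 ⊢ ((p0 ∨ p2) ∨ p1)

Derivation trace:
[∨I₁] p2 ⊢ ((p0 ∨ p2) ∨ p1)
  [∨I₂] p2 ⊢ (p0 ∨ p2)
    [Ax] p2 ⊢ p2

Result: YES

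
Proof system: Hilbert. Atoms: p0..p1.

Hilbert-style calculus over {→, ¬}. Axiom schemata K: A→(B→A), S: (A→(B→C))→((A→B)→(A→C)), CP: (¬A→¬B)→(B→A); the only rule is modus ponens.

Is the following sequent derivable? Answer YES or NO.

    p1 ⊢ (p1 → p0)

Enumerate valuations to refute Γ ⊢ Δ:
  v=00: Γ:[p1=F] Δ:[(p1 → p0)=T] refutes=False
  v=01: Γ:[p1=T] Δ:[(p1 → p0)=F] refutes=True  ← countermodel

Result: NO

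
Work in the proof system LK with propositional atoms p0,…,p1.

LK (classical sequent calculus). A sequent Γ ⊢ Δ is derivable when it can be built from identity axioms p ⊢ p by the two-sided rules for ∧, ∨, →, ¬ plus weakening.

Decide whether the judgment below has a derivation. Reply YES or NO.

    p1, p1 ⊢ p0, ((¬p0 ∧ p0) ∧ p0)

Truth-table refutation:
  v=00: Γ:[p1=F, p1=F] Δ:[p0=F, ((¬p0 ∧ p0) ∧ p0)=F] refutes=False
  v=01: Γ:[p1=T, p1=T] Δ:[p0=F, ((¬p0 ∧ p0) ∧ p0)=F] refutes=True  ← countermodel

Result: NO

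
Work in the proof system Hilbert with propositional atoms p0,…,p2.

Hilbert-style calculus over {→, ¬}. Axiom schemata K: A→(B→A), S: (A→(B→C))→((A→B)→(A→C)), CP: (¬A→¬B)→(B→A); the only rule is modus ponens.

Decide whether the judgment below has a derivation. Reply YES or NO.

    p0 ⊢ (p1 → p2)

Truth-table refutation:
  v=000: Γ:[p0=F] Δ:[(p1 → p2)=T] refutes=False
  v=001: Γ:[p0=F] Δ:[(p1 → p2)=T] refutes=False
  v=010: Γ:[p0=F] Δ:[(p1 → p2)=F] refutes=False
  v=011: Γ:[p0=F] Δ:[(p1 → p2)=T] refutes=False
  v=100: Γ:[p0=T] Δ:[(p1 → p2)=T] refutes=False
  v=101: Γ:[p0=T] Δ:[(p1 → p2)=T] refutes=False
  v=110: Γ:[p0=T] Δ:[(p1 → p2)=F] refutes=True  ← countermodel

Result: NO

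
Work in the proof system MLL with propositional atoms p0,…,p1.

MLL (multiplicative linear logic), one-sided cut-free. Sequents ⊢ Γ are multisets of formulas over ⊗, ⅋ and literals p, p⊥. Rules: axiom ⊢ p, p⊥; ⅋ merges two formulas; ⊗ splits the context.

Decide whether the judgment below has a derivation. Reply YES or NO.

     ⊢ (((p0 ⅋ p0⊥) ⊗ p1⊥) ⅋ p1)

Derivation (root first):
[⅋]  ⊢ (((p0 ⅋ p0⊥) ⊗ p1⊥) ⅋ p1)
  [⊗]  ⊢ p1, ((p0 ⅋ p0⊥) ⊗ p1⊥)
    [⅋]  ⊢ (p0 ⅋ p0⊥)
      [Ax]  ⊢ p0, p0⊥
    [Ax]  ⊢ p1, p1⊥

Result: YES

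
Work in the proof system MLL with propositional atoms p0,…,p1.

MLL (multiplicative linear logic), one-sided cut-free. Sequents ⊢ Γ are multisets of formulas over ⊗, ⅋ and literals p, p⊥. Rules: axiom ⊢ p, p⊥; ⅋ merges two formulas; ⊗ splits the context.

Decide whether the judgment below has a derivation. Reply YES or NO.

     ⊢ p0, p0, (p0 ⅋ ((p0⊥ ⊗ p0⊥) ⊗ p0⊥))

Derivation trace:
[⅋]  ⊢ p0, p0, (p0 ⅋ ((p0⊥ ⊗ p0⊥) ⊗ p0⊥))
  [⊗]  ⊢ p0, p0, p0, ((p0⊥ ⊗ p0⊥) ⊗ p0⊥)
    [⊗]  ⊢ p0, p0, (p0⊥ ⊗ p0⊥)
      [Ax]  ⊢ p0, p0⊥
      [Ax]  ⊢ p0, p0⊥
    [Ax]  ⊢ p0, p0⊥

Result: YES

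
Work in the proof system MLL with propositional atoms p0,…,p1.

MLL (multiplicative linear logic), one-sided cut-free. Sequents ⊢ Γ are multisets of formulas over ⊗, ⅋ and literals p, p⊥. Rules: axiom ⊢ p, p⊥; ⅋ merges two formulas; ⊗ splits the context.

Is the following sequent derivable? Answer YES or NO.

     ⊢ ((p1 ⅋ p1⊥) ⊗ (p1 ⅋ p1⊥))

Derivation (root first):
[⊗]  ⊢ ((p1 ⅋ p1⊥) ⊗ (p1 ⅋ p1⊥))
  [⅋]  ⊢ (p1 ⅋ p1⊥)
    [Ax]  ⊢ p1, p1⊥
  [⅋]  ⊢ (p1 ⅋ p1⊥)
    [Ax]  ⊢ p1, p1⊥

Result: YES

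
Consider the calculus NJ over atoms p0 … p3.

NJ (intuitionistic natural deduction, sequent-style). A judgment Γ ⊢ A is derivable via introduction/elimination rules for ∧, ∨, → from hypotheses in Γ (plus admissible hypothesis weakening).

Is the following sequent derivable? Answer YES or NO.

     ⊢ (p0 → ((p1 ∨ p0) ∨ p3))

Derivation trace:
[→I]  ⊢ (p0 → ((p1 ∨ p0) ∨ p3))
  [∨I₁] p0 ⊢ ((p1 ∨ p0) ∨ p3)
    [∨I₂] p0 ⊢ (p1 ∨ p0)
      [Ax] p0 ⊢ p0

Result: YES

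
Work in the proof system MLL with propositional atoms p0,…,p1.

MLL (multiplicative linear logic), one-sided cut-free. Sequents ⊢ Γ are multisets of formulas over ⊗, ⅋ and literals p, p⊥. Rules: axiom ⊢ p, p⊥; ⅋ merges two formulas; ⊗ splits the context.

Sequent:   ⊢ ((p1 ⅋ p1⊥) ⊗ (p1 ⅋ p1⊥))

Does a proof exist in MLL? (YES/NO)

Proof tree:
[⊗]  ⊢ ((p1 ⅋ p1⊥) ⊗ (p1 ⅋ p1⊥))
  [⅋]  ⊢ (p1 ⅋ p1⊥)
    [Ax]  ⊢ p1, p1⊥
  [⅋]  ⊢ (p1 ⅋ p1⊥)
    [Ax]  ⊢ p1, p1⊥

Result: YES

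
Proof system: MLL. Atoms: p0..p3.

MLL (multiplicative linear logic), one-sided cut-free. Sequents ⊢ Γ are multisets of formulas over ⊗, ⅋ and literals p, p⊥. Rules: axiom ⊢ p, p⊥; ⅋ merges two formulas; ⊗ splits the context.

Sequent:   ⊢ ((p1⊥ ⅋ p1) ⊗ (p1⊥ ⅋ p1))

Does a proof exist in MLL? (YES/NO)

Proof tree:
[⊗]  ⊢ ((p1⊥ ⅋ p1) ⊗ (p1⊥ ⅋ p1))
  [⅋]  ⊢ (p1⊥ ⅋ p1)
    [Ax]  ⊢ p1, p1⊥
  [⅋]  ⊢ (p1⊥ ⅋ p1)
    [Ax]  ⊢ p1, p1⊥

Result: YES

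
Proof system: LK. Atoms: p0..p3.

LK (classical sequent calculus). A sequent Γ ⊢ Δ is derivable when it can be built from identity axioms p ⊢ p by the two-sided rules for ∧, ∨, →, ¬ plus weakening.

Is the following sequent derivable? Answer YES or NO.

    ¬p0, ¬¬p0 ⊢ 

Derivation (root first):
[¬L] ¬p0, ¬¬p0 ⊢ 
  [¬R] ¬p0 ⊢ ¬p0
    [¬L] p0, ¬p0 ⊢ 
      [Ax] p0 ⊢ p0

Result: YES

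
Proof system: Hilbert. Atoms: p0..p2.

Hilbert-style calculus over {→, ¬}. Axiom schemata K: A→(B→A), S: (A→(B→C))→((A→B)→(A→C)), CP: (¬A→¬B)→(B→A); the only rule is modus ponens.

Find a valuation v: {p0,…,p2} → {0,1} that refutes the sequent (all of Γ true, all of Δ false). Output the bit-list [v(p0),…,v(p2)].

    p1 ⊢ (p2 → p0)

Truth-table refutation:
  v=000: Γ:[p1=F] Δ:[(p2 → p0)=T] refutes=False
  v=001: Γ:[p1=F] Δ:[(p2 → p0)=F] refutes=False
  v=010: Γ:[p1=T] Δ:[(p2 → p0)=T] refutes=False
  v=011: Γ:[p1=T] Δ:[(p2 → p0)=F] refutes=True  ← countermodel

Result: [0, 1, 1]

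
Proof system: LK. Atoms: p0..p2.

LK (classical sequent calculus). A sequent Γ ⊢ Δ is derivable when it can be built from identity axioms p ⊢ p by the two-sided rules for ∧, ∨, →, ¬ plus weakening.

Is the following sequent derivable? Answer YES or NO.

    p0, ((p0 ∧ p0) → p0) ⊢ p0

Proof tree:
[→L] p0, ((p0 ∧ p0) → p0) ⊢ p0
  [∧R] p0 ⊢ p0, (p0 ∧ p0)
    [Ax] p0 ⊢ p0
    [WR] p0 ⊢ p0, p0
      [Ax] p0 ⊢ p0
  [WR] p0 ⊢ p0, p0
    [Ax] p0 ⊢ p0

Result: YES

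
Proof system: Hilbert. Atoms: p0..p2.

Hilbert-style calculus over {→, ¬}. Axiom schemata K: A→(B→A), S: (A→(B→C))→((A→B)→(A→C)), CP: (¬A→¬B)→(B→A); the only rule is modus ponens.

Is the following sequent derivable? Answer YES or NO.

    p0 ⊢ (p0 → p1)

Truth-table refutation:
  v=000: Γ:[p0=F] Δ:[(p0 → p1)=T] refutes=False
  v=001: Γ:[p0=F] Δ:[(p0 → p1)=T] refutes=False
  v=010: Γ:[p0=F] Δ:[(p0 → p1)=T] refutes=False
  v=011: Γ:[p0=F] Δ:[(p0 → p1)=T] refutes=False
  v=100: Γ:[p0=T] Δ:[(p0 → p1)=F] refutes=True  ← countermodel

Result: NO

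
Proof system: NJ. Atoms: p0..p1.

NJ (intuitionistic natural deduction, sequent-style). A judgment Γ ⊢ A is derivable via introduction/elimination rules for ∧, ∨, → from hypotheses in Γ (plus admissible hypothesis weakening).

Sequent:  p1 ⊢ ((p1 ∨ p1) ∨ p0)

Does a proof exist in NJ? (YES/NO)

Derivation (root first):
[∨I₁] p1 ⊢ ((p1 ∨ p1) ∨ p0)
  [∨I₁] p1 ⊢ (p1 ∨ p1)
    [Ax] p1 ⊢ p1

Result: YES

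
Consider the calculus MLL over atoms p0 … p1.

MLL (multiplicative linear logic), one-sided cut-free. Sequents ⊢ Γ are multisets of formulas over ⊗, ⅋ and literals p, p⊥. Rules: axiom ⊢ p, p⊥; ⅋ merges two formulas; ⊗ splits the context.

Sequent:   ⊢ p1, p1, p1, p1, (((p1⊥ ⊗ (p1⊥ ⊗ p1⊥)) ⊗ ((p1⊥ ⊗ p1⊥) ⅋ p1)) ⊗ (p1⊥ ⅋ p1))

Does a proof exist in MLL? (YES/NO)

Derivation (root first):
[⊗]  ⊢ p1, p1, p1, p1, (((p1⊥ ⊗ (p1⊥ ⊗ p1⊥)) ⊗ ((p1⊥ ⊗ p1⊥) ⅋ p1)) ⊗ (p1⊥ ⅋ p1))
  [⊗]  ⊢ p1, p1, p1, p1, ((p1⊥ ⊗ (p1⊥ ⊗ p1⊥)) ⊗ ((p1⊥ ⊗ p1⊥) ⅋ p1))
    [⊗]  ⊢ p1, p1, p1, (p1⊥ ⊗ (p1⊥ ⊗ p1⊥))
      [Ax]  ⊢ p1, p1⊥
      [⊗]  ⊢ p1, p1, (p1⊥ ⊗ p1⊥)
        [Ax]  ⊢ p1, p1⊥
        [Ax]  ⊢ p1, p1⊥
    [⅋]  ⊢ p1, ((p1⊥ ⊗ p1⊥) ⅋ p1)
      [⊗]  ⊢ p1, p1, (p1⊥ ⊗ p1⊥)
        [Ax]  ⊢ p1, p1⊥
        [Ax]  ⊢ p1, p1⊥
  [⅋]  ⊢ (p1⊥ ⅋ p1)
    [Ax]  ⊢ p1, p1⊥

Result: YES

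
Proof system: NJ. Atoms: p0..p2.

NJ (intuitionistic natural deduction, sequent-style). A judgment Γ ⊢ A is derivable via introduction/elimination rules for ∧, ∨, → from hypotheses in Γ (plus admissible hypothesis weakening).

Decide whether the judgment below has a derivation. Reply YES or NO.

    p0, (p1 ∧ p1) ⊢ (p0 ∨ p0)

Derivation (root first):
[Wk] p0, (p1 ∧ p1) ⊢ (p0 ∨ p0)
  [∨I₁] p0 ⊢ (p0 ∨ p0)
    [Ax] p0 ⊢ p0

Result: YES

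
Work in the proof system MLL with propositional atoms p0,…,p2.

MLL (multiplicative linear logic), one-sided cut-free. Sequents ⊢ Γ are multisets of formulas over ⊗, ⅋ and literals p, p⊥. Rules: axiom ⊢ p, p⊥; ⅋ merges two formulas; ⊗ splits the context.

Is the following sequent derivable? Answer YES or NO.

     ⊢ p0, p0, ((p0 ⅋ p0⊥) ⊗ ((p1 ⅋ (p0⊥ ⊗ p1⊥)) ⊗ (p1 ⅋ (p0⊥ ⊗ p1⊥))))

Derivation (root first):
[⊗]  ⊢ p0, p0, ((p0 ⅋ p0⊥) ⊗ ((p1 ⅋ (p0⊥ ⊗ p1⊥)) ⊗ (p1 ⅋ (p0⊥ ⊗ p1⊥))))
  [⅋]  ⊢ (p0 ⅋ p0⊥)
    [Ax]  ⊢ p0, p0⊥
  [⊗]  ⊢ p0, p0, ((p1 ⅋ (p0⊥ ⊗ p1⊥)) ⊗ (p1 ⅋ (p0⊥ ⊗ p1⊥)))
    [⅋]  ⊢ p0, (p1 ⅋ (p0⊥ ⊗ p1⊥))
      [⊗]  ⊢ p0, p1, (p0⊥ ⊗ p1⊥)
        [Ax]  ⊢ p0, p0⊥
        [Ax]  ⊢ p1, p1⊥
    [⅋]  ⊢ p0, (p1 ⅋ (p0⊥ ⊗ p1⊥))
      [⊗]  ⊢ p0, p1, (p0⊥ ⊗ p1⊥)
        [Ax]  ⊢ p0, p0⊥
        [Ax]  ⊢ p1, p1⊥

Result: YES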